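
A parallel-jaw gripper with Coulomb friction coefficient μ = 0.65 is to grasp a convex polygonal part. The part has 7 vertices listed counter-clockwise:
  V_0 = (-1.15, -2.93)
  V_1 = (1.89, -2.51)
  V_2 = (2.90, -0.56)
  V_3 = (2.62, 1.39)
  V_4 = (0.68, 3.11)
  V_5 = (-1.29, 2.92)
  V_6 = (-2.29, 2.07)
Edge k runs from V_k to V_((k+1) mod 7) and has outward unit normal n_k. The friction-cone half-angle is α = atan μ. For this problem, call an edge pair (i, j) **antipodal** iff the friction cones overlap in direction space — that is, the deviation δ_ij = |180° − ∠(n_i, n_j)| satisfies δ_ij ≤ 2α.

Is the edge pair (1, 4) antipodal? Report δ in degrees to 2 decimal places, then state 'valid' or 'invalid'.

α = atan 0.65 = 33.02°;  2α = 66.05°
edge 1: e_1 = (+1.01, +1.95);  n_1 = (+0.8880, -0.4599)
edge 4: e_4 = (-1.97, -0.19);  n_4 = (-0.0960, +0.9954)
∠(n_1, n_4) = 122.89°
δ = |180° − 122.89°| = 57.11°
57.11° ≤ 2α = 66.05°  →  valid

δ = 57.11°, valid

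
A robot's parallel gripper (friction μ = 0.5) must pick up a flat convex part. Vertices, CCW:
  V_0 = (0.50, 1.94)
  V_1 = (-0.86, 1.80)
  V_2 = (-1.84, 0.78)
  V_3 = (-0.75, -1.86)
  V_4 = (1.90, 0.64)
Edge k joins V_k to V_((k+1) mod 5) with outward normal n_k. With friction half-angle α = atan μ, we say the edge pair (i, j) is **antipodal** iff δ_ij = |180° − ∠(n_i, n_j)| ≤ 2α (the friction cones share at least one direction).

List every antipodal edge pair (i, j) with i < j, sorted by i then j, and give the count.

count = 3; pairs: (0,3), (1,3), (2,4)

α = atan 0.5 = 26.57°;  2α = 53.13°
n_0 = (-0.1024, +0.9947)
n_1 = (-0.7211, +0.6928)
n_2 = (-0.9243, -0.3816)
n_3 = (+0.6862, -0.7274)
n_4 = (+0.6805, +0.7328)
  (0,1): δ = 139.73°  ·
  (0,2): δ = 73.44°  ·
  (0,3): δ = 37.45°  ✓
  (0,4): δ = 131.24°  ·
  (1,2): δ = 113.71°  ·
  (1,3): δ = 2.81°  ✓
  (1,4): δ = 90.98°  ·
  (2,3): δ = 69.10°  ·
  (2,4): δ = 24.69°  ✓
  (3,4): δ = 86.21°  ·
antipodal pairs: 3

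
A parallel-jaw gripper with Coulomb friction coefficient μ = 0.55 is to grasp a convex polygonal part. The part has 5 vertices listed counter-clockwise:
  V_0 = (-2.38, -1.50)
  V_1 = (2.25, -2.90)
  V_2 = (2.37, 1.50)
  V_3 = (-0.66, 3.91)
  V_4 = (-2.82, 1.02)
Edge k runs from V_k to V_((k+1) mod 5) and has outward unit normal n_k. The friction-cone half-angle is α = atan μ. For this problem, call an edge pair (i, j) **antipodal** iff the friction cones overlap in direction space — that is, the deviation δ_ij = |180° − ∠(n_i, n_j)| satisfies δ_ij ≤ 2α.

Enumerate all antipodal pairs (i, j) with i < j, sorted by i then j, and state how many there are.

count = 4; pairs: (0,2), (1,3), (1,4), (2,4)

α = atan 0.55 = 28.81°;  2α = 57.62°
n_0 = (-0.2894, -0.9572)
n_1 = (+0.9996, -0.0273)
n_2 = (+0.6225, +0.7826)
n_3 = (-0.8010, +0.5987)
n_4 = (-0.9851, -0.1720)
  (0,1): δ = 74.74°  ·
  (0,2): δ = 21.67°  ✓
  (0,3): δ = 70.05°  ·
  (0,4): δ = 116.73°  ·
  (1,2): δ = 126.94°  ·
  (1,3): δ = 35.21°  ✓
  (1,4): δ = 11.47°  ✓
  (2,3): δ = 88.28°  ·
  (2,4): δ = 41.60°  ✓
  (3,4): δ = 133.32°  ·
antipodal pairs: 4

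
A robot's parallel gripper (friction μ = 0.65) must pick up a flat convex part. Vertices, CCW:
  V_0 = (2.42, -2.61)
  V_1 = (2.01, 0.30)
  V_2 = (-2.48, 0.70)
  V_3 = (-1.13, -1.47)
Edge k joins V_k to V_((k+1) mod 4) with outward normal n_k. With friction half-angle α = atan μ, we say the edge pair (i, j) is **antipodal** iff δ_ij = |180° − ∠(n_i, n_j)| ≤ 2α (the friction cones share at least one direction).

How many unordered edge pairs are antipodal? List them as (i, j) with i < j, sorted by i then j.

count = 4; pairs: (0,2), (0,3), (1,2), (1,3)

α = atan 0.65 = 33.02°;  2α = 66.05°
n_0 = (+0.9902, +0.1395)
n_1 = (+0.0887, +0.9961)
n_2 = (-0.8491, -0.5282)
n_3 = (-0.3057, -0.9521)
  (0,1): δ = 103.11°  ·
  (0,2): δ = 23.87°  ✓
  (0,3): δ = 64.18°  ✓
  (1,2): δ = 53.02°  ✓
  (1,3): δ = 12.71°  ✓
  (2,3): δ = 139.69°  ·
antipodal pairs: 4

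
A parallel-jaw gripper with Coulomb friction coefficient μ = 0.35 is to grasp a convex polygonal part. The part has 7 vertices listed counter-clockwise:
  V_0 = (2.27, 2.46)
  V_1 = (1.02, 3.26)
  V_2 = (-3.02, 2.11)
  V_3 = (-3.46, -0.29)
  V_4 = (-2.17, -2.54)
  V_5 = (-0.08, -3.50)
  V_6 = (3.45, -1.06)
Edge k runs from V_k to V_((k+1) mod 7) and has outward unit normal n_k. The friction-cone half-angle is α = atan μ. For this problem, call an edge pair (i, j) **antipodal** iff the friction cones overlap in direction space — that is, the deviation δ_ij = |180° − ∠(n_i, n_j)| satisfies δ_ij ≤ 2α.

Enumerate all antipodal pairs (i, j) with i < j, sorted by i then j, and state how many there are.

α = atan 0.35 = 19.29°;  2α = 38.58°
n_0 = (+0.5391, +0.8423)
n_1 = (-0.2738, +0.9618)
n_2 = (-0.9836, +0.1803)
n_3 = (-0.8675, -0.4974)
n_4 = (-0.4174, -0.9087)
n_5 = (+0.5686, -0.8226)
n_6 = (+0.9481, +0.3178)
  (0,1): δ = 131.49°  ·
  (0,2): δ = 67.77°  ·
  (0,3): δ = 27.55°  ✓
  (0,4): δ = 7.95°  ✓
  (0,5): δ = 67.27°  ·
  (0,6): δ = 141.15°  ·
  (1,2): δ = 116.28°  ·
  (1,3): δ = 76.06°  ·
  (1,4): δ = 40.56°  ·
  (1,5): δ = 18.76°  ✓
  (1,6): δ = 92.64°  ·
  (2,3): δ = 139.78°  ·
  (2,4): δ = 104.28°  ·
  (2,5): δ = 44.96°  ·
  (2,6): δ = 28.92°  ✓
  (3,4): δ = 144.50°  ·
  (3,5): δ = 85.17°  ·
  (3,6): δ = 11.29°  ✓
  (4,5): δ = 120.68°  ·
  (4,6): δ = 46.80°  ·
  (5,6): δ = 106.12°  ·
antipodal pairs: 5

count = 5; pairs: (0,3), (0,4), (1,5), (2,6), (3,6)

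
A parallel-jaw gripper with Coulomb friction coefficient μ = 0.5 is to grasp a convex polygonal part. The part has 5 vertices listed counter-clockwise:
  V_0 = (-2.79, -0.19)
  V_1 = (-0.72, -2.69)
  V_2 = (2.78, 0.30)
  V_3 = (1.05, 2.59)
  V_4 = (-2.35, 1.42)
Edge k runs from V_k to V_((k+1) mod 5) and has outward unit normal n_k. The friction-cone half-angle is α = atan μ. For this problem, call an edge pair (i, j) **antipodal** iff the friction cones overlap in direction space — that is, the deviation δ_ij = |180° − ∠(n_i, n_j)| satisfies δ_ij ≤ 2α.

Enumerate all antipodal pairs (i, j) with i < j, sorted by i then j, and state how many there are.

α = atan 0.5 = 26.57°;  2α = 53.13°
n_0 = (-0.7702, -0.6378)
n_1 = (+0.6495, -0.7603)
n_2 = (+0.7979, +0.6028)
n_3 = (-0.3254, +0.9456)
n_4 = (-0.9646, +0.2636)
  (0,1): δ = 89.12°  ·
  (0,2): δ = 2.56°  ✓
  (0,3): δ = 69.36°  ·
  (0,4): δ = 125.09°  ·
  (1,2): δ = 93.44°  ·
  (1,3): δ = 21.52°  ✓
  (1,4): δ = 34.21°  ✓
  (2,3): δ = 108.08°  ·
  (2,4): δ = 52.35°  ✓
  (3,4): δ = 124.27°  ·
antipodal pairs: 4

count = 4; pairs: (0,2), (1,3), (1,4), (2,4)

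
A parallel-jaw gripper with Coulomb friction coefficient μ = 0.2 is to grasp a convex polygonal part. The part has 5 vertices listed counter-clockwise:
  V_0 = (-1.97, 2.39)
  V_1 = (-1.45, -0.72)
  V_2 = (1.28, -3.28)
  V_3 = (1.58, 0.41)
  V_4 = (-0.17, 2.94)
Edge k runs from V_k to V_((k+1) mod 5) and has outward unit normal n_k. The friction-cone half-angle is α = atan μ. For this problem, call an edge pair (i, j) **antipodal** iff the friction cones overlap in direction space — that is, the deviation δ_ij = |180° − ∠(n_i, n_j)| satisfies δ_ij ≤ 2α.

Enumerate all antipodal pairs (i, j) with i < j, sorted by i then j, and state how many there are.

α = atan 0.2 = 11.31°;  2α = 22.62°
n_0 = (-0.9863, -0.1649)
n_1 = (-0.6840, -0.7295)
n_2 = (+0.9967, -0.0810)
n_3 = (+0.8224, +0.5689)
n_4 = (-0.2922, +0.9564)
  (0,1): δ = 142.65°  ·
  (0,2): δ = 14.14°  ✓
  (0,3): δ = 25.18°  ·
  (0,4): δ = 97.50°  ·
  (1,2): δ = 51.49°  ·
  (1,3): δ = 12.17°  ✓
  (1,4): δ = 60.15°  ·
  (2,3): δ = 140.68°  ·
  (2,4): δ = 68.36°  ·
  (3,4): δ = 107.68°  ·
antipodal pairs: 2

count = 2; pairs: (0,2), (1,3)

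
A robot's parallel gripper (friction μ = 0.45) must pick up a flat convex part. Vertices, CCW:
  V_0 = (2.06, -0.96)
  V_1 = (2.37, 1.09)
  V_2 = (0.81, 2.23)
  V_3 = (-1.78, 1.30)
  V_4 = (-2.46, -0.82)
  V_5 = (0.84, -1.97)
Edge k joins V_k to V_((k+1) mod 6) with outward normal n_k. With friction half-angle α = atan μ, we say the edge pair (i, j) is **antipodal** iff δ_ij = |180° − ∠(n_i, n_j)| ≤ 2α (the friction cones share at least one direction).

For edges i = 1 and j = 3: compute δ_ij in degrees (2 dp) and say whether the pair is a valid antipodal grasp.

α = atan 0.45 = 24.23°;  2α = 48.46°
edge 1: e_1 = (-1.56, +1.14);  n_1 = (+0.5900, +0.8074)
edge 3: e_3 = (-0.68, -2.12);  n_3 = (-0.9522, +0.3054)
∠(n_1, n_3) = 108.37°
δ = |180° − 108.37°| = 71.63°
71.63° > 2α = 48.46°  →  invalid

δ = 71.63°, invalid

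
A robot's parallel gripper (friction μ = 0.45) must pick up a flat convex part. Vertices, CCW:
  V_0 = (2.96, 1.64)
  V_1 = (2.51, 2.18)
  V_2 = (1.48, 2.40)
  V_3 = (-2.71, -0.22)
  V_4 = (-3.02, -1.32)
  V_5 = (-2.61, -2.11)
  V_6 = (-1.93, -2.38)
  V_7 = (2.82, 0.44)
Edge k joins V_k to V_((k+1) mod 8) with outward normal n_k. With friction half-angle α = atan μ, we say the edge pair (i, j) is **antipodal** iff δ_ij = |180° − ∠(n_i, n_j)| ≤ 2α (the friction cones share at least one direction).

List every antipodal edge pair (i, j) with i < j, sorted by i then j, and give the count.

count = 8; pairs: (0,4), (0,5), (1,5), (1,6), (2,6), (3,6), (3,7), (4,7)

α = atan 0.45 = 24.23°;  2α = 48.46°
n_0 = (+0.7682, +0.6402)
n_1 = (+0.2089, +0.9779)
n_2 = (-0.5302, +0.8479)
n_3 = (-0.9625, +0.2713)
n_4 = (-0.8876, -0.4606)
n_5 = (-0.3690, -0.9294)
n_6 = (+0.5105, -0.8599)
n_7 = (+0.9933, -0.1159)
  (0,1): δ = 141.86°  ·
  (0,2): δ = 97.79°  ·
  (0,3): δ = 55.54°  ·
  (0,4): δ = 12.38°  ✓
  (0,5): δ = 28.54°  ✓
  (0,6): δ = 80.89°  ·
  (0,7): δ = 133.54°  ·
  (1,2): δ = 135.93°  ·
  (1,3): δ = 93.68°  ·
  (1,4): δ = 50.51°  ·
  (1,5): δ = 9.60°  ✓
  (1,6): δ = 42.75°  ✓
  (1,7): δ = 95.40°  ·
  (2,3): δ = 137.76°  ·
  (2,4): δ = 94.59°  ·
  (2,5): δ = 53.67°  ·
  (2,6): δ = 1.32°  ✓
  (2,7): δ = 51.33°  ·
  (3,4): δ = 136.83°  ·
  (3,5): δ = 95.92°  ·
  (3,6): δ = 43.56°  ✓
  (3,7): δ = 9.08°  ✓
  (4,5): δ = 139.08°  ·
  (4,6): δ = 86.73°  ·
  (4,7): δ = 34.08°  ✓
  (5,6): δ = 127.65°  ·
  (5,7): δ = 75.00°  ·
  (6,7): δ = 127.35°  ·
antipodal pairs: 8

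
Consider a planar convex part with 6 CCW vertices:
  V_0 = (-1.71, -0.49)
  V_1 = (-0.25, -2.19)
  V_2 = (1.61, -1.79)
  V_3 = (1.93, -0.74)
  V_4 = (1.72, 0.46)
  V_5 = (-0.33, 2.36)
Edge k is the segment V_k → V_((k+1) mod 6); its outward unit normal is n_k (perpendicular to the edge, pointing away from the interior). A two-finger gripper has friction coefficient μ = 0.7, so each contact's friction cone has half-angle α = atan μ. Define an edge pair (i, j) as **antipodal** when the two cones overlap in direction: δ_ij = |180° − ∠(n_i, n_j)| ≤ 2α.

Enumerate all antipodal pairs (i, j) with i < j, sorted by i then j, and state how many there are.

α = atan 0.7 = 34.99°;  2α = 69.98°
n_0 = (-0.7586, -0.6515)
n_1 = (+0.2102, -0.9776)
n_2 = (+0.9566, -0.2915)
n_3 = (+0.9850, +0.1724)
n_4 = (+0.6798, +0.7334)
n_5 = (-0.9000, +0.4358)
  (0,1): δ = 118.52°  ·
  (0,2): δ = 57.61°  ✓
  (0,3): δ = 30.73°  ✓
  (0,4): δ = 6.52°  ✓
  (0,5): δ = 113.51°  ·
  (1,2): δ = 119.09°  ·
  (1,3): δ = 92.21°  ·
  (1,4): δ = 54.96°  ✓
  (1,5): δ = 52.03°  ✓
  (2,3): δ = 153.12°  ·
  (2,4): δ = 115.88°  ·
  (2,5): δ = 8.89°  ✓
  (3,4): δ = 142.75°  ·
  (3,5): δ = 35.76°  ✓
  (4,5): δ = 73.01°  ·
antipodal pairs: 7

count = 7; pairs: (0,2), (0,3), (0,4), (1,4), (1,5), (2,5), (3,5)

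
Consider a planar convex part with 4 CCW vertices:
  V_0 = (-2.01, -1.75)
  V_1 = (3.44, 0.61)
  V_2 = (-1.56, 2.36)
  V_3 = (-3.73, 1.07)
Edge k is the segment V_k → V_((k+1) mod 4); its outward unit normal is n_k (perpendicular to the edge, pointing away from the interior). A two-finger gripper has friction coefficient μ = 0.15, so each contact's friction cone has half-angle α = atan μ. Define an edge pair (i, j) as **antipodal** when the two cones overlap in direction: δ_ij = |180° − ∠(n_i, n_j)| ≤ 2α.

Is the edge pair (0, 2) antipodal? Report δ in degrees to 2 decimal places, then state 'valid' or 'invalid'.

δ = 7.32°, valid

α = atan 0.15 = 8.53°;  2α = 17.06°
edge 0: e_0 = (+5.45, +2.36);  n_0 = (+0.3974, -0.9177)
edge 2: e_2 = (-2.17, -1.29);  n_2 = (-0.5110, +0.8596)
∠(n_0, n_2) = 172.68°
δ = |180° − 172.68°| = 7.32°
7.32° ≤ 2α = 17.06°  →  valid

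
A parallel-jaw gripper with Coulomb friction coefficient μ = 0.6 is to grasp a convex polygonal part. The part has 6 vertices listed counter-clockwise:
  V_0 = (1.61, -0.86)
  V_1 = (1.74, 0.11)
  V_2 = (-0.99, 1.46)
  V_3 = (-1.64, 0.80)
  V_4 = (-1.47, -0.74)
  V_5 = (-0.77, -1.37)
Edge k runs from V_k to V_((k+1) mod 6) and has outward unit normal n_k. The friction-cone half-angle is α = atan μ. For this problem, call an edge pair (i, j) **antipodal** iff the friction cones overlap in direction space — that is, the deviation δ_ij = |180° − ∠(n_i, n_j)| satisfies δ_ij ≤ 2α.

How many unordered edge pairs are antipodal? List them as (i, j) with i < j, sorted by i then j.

α = atan 0.6 = 30.96°;  2α = 61.93°
n_0 = (+0.9911, -0.1328)
n_1 = (+0.4433, +0.8964)
n_2 = (-0.7125, +0.7017)
n_3 = (-0.9940, -0.1097)
n_4 = (-0.6690, -0.7433)
n_5 = (+0.2095, -0.9778)
  (0,1): δ = 108.68°  ·
  (0,2): δ = 36.93°  ✓
  (0,3): δ = 13.93°  ✓
  (0,4): δ = 55.65°  ✓
  (0,5): δ = 109.73°  ·
  (1,2): δ = 108.25°  ·
  (1,3): δ = 57.39°  ✓
  (1,4): δ = 15.67°  ✓
  (1,5): δ = 38.41°  ✓
  (2,3): δ = 129.14°  ·
  (2,4): δ = 87.42°  ·
  (2,5): δ = 33.34°  ✓
  (3,4): δ = 138.29°  ·
  (3,5): δ = 84.20°  ·
  (4,5): δ = 125.92°  ·
antipodal pairs: 7

count = 7; pairs: (0,2), (0,3), (0,4), (1,3), (1,4), (1,5), (2,5)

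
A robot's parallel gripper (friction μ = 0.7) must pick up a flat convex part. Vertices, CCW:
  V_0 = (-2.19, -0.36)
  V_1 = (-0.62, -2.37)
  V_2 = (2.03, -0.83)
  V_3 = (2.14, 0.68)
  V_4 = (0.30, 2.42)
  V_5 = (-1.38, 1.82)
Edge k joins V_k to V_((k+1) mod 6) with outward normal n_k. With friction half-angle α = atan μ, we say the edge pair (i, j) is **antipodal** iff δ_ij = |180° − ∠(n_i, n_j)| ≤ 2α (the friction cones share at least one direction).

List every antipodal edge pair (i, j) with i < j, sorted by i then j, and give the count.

α = atan 0.7 = 34.99°;  2α = 69.98°
n_0 = (-0.7881, -0.6156)
n_1 = (+0.5025, -0.8646)
n_2 = (+0.9974, -0.0727)
n_3 = (+0.6871, +0.7266)
n_4 = (-0.3363, +0.9417)
n_5 = (-0.9374, +0.3483)
  (0,1): δ = 97.83°  ·
  (0,2): δ = 42.16°  ✓
  (0,3): δ = 8.61°  ✓
  (0,4): δ = 71.66°  ·
  (0,5): δ = 121.62°  ·
  (1,2): δ = 124.33°  ·
  (1,3): δ = 73.56°  ·
  (1,4): δ = 10.51°  ✓
  (1,5): δ = 39.45°  ✓
  (2,3): δ = 129.23°  ·
  (2,4): δ = 66.18°  ✓
  (2,5): δ = 16.22°  ✓
  (3,4): δ = 116.95°  ·
  (3,5): δ = 66.98°  ✓
  (4,5): δ = 130.04°  ·
antipodal pairs: 7

count = 7; pairs: (0,2), (0,3), (1,4), (1,5), (2,4), (2,5), (3,5)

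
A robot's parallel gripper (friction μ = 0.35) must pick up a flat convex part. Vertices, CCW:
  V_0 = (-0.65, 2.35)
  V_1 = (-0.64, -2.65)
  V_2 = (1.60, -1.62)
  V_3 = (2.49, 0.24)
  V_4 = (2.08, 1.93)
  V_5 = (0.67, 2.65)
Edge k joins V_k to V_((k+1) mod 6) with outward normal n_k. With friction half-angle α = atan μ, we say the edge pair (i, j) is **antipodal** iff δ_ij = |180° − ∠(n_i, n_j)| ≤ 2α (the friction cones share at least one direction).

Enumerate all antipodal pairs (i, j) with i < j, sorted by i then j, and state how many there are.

α = atan 0.35 = 19.29°;  2α = 38.58°
n_0 = (-1.0000, -0.0020)
n_1 = (+0.4178, -0.9086)
n_2 = (+0.9021, -0.4316)
n_3 = (+0.9718, +0.2358)
n_4 = (+0.4548, +0.8906)
n_5 = (-0.2216, +0.9751)
  (0,1): δ = 65.42°  ·
  (0,2): δ = 25.69°  ✓
  (0,3): δ = 13.52°  ✓
  (0,4): δ = 62.83°  ·
  (0,5): δ = 102.69°  ·
  (1,2): δ = 140.26°  ·
  (1,3): δ = 101.06°  ·
  (1,4): δ = 51.74°  ·
  (1,5): δ = 11.89°  ✓
  (2,3): δ = 140.79°  ·
  (2,4): δ = 91.48°  ·
  (2,5): δ = 51.62°  ·
  (3,4): δ = 130.69°  ·
  (3,5): δ = 90.83°  ·
  (4,5): δ = 140.15°  ·
antipodal pairs: 3

count = 3; pairs: (0,2), (0,3), (1,5)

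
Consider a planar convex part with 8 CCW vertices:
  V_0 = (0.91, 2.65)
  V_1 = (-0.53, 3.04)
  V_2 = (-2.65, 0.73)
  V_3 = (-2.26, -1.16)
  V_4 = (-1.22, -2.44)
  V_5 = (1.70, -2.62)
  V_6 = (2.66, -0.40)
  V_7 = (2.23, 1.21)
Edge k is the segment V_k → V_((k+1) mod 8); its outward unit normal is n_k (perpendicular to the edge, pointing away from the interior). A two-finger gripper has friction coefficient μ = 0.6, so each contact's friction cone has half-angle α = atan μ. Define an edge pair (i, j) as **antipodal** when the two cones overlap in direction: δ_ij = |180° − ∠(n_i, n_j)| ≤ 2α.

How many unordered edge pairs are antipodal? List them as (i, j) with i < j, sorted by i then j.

count = 11; pairs: (0,3), (0,4), (1,4), (1,5), (1,6), (2,5), (2,6), (2,7), (3,6), (3,7), (4,7)

α = atan 0.6 = 30.96°;  2α = 61.93°
n_0 = (+0.2614, +0.9652)
n_1 = (-0.7368, +0.6762)
n_2 = (-0.9794, -0.2021)
n_3 = (-0.7761, -0.6306)
n_4 = (-0.0615, -0.9981)
n_5 = (+0.9179, -0.3969)
n_6 = (+0.9661, +0.2580)
n_7 = (+0.7372, +0.6757)
  (0,1): δ = 117.39°  ·
  (0,2): δ = 63.19°  ·
  (0,3): δ = 35.75°  ✓
  (0,4): δ = 11.63°  ✓
  (0,5): δ = 81.77°  ·
  (0,6): δ = 120.11°  ·
  (0,7): δ = 147.66°  ·
  (1,2): δ = 125.80°  ·
  (1,3): δ = 98.36°  ·
  (1,4): δ = 50.98°  ✓
  (1,5): δ = 19.16°  ✓
  (1,6): δ = 57.50°  ✓
  (1,7): δ = 85.05°  ·
  (2,3): δ = 152.57°  ·
  (2,4): δ = 105.19°  ·
  (2,5): δ = 35.04°  ✓
  (2,6): δ = 3.29°  ✓
  (2,7): δ = 30.85°  ✓
  (3,4): δ = 132.62°  ·
  (3,5): δ = 62.48°  ·
  (3,6): δ = 24.14°  ✓
  (3,7): δ = 3.42°  ✓
  (4,5): δ = 109.86°  ·
  (4,6): δ = 71.52°  ·
  (4,7): δ = 43.96°  ✓
  (5,6): δ = 141.66°  ·
  (5,7): δ = 114.10°  ·
  (6,7): δ = 152.44°  ·
antipodal pairs: 11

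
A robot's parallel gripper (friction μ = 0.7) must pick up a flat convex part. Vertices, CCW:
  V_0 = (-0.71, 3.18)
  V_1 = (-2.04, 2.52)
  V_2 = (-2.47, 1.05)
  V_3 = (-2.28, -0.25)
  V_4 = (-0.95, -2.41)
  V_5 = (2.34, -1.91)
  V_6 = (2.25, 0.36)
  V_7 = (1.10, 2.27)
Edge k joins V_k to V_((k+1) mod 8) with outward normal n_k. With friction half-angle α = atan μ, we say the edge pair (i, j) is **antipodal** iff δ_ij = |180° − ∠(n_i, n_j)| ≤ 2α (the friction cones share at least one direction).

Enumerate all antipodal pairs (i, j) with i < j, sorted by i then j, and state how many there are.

count = 13; pairs: (0,4), (0,5), (1,4), (1,5), (1,6), (2,5), (2,6), (2,7), (3,5), (3,6), (3,7), (4,6), (4,7)

α = atan 0.7 = 34.99°;  2α = 69.98°
n_0 = (-0.4445, +0.8958)
n_1 = (-0.9598, +0.2808)
n_2 = (-0.9895, -0.1446)
n_3 = (-0.8515, -0.5243)
n_4 = (+0.1503, -0.9886)
n_5 = (+0.9992, +0.0396)
n_6 = (+0.8567, +0.5158)
n_7 = (+0.4492, +0.8934)
  (0,1): δ = 132.70°  ·
  (0,2): δ = 108.08°  ·
  (0,3): δ = 84.77°  ·
  (0,4): δ = 17.75°  ✓
  (0,5): δ = 65.88°  ✓
  (0,6): δ = 94.66°  ·
  (0,7): δ = 126.92°  ·
  (1,2): δ = 155.38°  ·
  (1,3): δ = 132.07°  ·
  (1,4): δ = 65.05°  ✓
  (1,5): δ = 18.58°  ✓
  (1,6): δ = 47.36°  ✓
  (1,7): δ = 79.61°  ·
  (2,3): δ = 156.69°  ·
  (2,4): δ = 89.67°  ·
  (2,5): δ = 6.04°  ✓
  (2,6): δ = 22.74°  ✓
  (2,7): δ = 54.99°  ✓
  (3,4): δ = 112.98°  ·
  (3,5): δ = 29.35°  ✓
  (3,6): δ = 0.57°  ✓
  (3,7): δ = 31.69°  ✓
  (4,5): δ = 96.37°  ·
  (4,6): δ = 67.59°  ✓
  (4,7): δ = 35.33°  ✓
  (5,6): δ = 151.22°  ·
  (5,7): δ = 118.96°  ·
  (6,7): δ = 147.74°  ·
antipodal pairs: 13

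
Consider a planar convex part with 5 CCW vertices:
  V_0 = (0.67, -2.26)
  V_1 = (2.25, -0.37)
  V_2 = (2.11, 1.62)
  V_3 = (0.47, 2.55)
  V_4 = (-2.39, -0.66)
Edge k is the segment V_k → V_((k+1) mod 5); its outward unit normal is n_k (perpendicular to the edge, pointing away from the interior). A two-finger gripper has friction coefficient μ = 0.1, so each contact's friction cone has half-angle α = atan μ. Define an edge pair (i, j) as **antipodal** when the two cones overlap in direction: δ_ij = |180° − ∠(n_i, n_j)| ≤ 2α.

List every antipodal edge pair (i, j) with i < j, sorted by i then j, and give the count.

count = 2; pairs: (0,3), (2,4)

α = atan 0.1 = 5.71°;  2α = 11.42°
n_0 = (+0.7672, -0.6414)
n_1 = (+0.9975, +0.0702)
n_2 = (+0.4933, +0.8699)
n_3 = (-0.7466, +0.6652)
n_4 = (-0.4634, -0.8862)
  (0,1): δ = 136.08°  ·
  (0,2): δ = 79.66°  ·
  (0,3): δ = 1.81°  ✓
  (0,4): δ = 102.29°  ·
  (1,2): δ = 123.58°  ·
  (1,3): δ = 45.72°  ·
  (1,4): δ = 58.37°  ·
  (2,3): δ = 102.14°  ·
  (2,4): δ = 1.95°  ✓
  (3,4): δ = 75.90°  ·
antipodal pairs: 2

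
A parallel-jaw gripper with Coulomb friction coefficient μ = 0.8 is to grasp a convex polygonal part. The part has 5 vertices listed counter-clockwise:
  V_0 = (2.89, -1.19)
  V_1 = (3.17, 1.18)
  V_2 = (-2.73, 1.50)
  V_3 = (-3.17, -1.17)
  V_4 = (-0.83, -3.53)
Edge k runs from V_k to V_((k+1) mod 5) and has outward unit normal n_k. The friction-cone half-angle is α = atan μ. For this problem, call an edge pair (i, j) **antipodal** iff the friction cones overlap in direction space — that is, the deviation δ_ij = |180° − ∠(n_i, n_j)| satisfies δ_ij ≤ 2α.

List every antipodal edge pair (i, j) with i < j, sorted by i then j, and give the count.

α = atan 0.8 = 38.66°;  2α = 77.32°
n_0 = (+0.9931, -0.1173)
n_1 = (+0.0542, +0.9985)
n_2 = (-0.9867, +0.1626)
n_3 = (-0.7101, -0.7041)
n_4 = (+0.5325, -0.8465)
  (0,1): δ = 86.37°  ·
  (0,2): δ = 2.62°  ✓
  (0,3): δ = 51.49°  ✓
  (0,4): δ = 128.91°  ·
  (1,2): δ = 96.25°  ·
  (1,3): δ = 42.14°  ✓
  (1,4): δ = 35.28°  ✓
  (2,3): δ = 125.89°  ·
  (2,4): δ = 48.47°  ✓
  (3,4): δ = 102.58°  ·
antipodal pairs: 5

count = 5; pairs: (0,2), (0,3), (1,3), (1,4), (2,4)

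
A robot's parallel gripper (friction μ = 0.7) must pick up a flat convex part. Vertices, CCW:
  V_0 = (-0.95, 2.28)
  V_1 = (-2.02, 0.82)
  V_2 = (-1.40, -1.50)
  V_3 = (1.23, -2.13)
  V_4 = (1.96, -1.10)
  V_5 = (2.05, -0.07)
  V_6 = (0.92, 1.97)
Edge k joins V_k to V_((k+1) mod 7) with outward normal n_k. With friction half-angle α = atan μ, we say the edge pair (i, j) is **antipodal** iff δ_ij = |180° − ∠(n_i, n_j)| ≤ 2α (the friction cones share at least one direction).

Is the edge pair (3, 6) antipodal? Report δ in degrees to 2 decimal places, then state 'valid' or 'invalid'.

δ = 64.09°, valid

α = atan 0.7 = 34.99°;  2α = 69.98°
edge 3: e_3 = (+0.73, +1.03);  n_3 = (+0.8159, -0.5782)
edge 6: e_6 = (-1.87, +0.31);  n_6 = (+0.1635, +0.9865)
∠(n_3, n_6) = 115.91°
δ = |180° − 115.91°| = 64.09°
64.09° ≤ 2α = 69.98°  →  valid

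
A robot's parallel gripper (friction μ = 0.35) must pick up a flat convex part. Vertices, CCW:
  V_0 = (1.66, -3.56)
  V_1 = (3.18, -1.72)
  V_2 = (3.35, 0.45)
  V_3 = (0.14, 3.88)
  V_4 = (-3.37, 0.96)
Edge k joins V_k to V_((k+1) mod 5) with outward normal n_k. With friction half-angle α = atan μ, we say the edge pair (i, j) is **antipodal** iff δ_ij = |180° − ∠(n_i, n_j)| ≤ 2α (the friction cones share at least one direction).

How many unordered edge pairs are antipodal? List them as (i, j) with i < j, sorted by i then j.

α = atan 0.35 = 19.29°;  2α = 38.58°
n_0 = (+0.7710, -0.6369)
n_1 = (+0.9969, -0.0781)
n_2 = (+0.7301, +0.6833)
n_3 = (-0.6395, +0.7688)
n_4 = (-0.6684, -0.7438)
  (0,1): δ = 144.92°  ·
  (0,2): δ = 97.34°  ·
  (0,3): δ = 10.68°  ✓
  (0,4): δ = 87.62°  ·
  (1,2): δ = 132.42°  ·
  (1,3): δ = 45.76°  ·
  (1,4): δ = 52.54°  ·
  (2,3): δ = 93.34°  ·
  (2,4): δ = 4.95°  ✓
  (3,4): δ = 81.70°  ·
antipodal pairs: 2

count = 2; pairs: (0,3), (2,4)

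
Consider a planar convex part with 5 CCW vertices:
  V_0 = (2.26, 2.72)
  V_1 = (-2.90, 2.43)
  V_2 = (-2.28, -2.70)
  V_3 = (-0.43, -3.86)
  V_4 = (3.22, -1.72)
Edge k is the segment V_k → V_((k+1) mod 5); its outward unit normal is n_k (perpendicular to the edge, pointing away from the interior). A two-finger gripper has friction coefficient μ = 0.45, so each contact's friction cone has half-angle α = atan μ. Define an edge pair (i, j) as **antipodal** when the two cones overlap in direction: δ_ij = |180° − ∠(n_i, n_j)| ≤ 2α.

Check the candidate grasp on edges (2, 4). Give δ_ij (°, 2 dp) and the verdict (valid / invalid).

α = atan 0.45 = 24.23°;  2α = 48.46°
edge 2: e_2 = (+1.85, -1.16);  n_2 = (-0.5312, -0.8472)
edge 4: e_4 = (-0.96, +4.44);  n_4 = (+0.9774, +0.2113)
∠(n_2, n_4) = 134.29°
δ = |180° − 134.29°| = 45.71°
45.71° ≤ 2α = 48.46°  →  valid

δ = 45.71°, valid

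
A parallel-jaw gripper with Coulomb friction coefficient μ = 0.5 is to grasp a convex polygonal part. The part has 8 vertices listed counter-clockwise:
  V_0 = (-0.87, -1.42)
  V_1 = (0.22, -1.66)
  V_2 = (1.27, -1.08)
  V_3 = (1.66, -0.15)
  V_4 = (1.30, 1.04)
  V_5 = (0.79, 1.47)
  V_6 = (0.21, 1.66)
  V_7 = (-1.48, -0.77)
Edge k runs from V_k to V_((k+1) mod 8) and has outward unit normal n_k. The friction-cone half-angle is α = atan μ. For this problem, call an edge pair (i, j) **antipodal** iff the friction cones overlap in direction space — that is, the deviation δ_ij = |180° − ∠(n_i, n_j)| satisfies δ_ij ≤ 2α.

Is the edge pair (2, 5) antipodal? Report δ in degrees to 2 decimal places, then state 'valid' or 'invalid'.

α = atan 0.5 = 26.57°;  2α = 53.13°
edge 2: e_2 = (+0.39, +0.93);  n_2 = (+0.9222, -0.3867)
edge 5: e_5 = (-0.58, +0.19);  n_5 = (+0.3113, +0.9503)
∠(n_2, n_5) = 94.61°
δ = |180° − 94.61°| = 85.39°
85.39° > 2α = 53.13°  →  invalid

δ = 85.39°, invalid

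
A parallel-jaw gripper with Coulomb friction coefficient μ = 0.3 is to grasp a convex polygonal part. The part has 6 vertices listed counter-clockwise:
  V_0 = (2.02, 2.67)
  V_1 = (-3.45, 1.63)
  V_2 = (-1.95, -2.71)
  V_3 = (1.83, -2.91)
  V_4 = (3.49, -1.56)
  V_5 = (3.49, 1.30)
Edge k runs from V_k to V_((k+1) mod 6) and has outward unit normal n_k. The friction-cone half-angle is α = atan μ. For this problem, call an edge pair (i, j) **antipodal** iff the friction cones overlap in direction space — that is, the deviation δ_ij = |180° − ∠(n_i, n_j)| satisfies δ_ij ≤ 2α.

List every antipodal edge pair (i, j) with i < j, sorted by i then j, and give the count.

α = atan 0.3 = 16.70°;  2α = 33.40°
n_0 = (-0.1868, +0.9824)
n_1 = (-0.9451, -0.3267)
n_2 = (-0.0528, -0.9986)
n_3 = (+0.6309, -0.7758)
n_4 = (+1.0000, -0.0000)
n_5 = (+0.6818, +0.7316)
  (0,1): δ = 81.70°  ·
  (0,2): δ = 13.79°  ✓
  (0,3): δ = 28.35°  ✓
  (0,4): δ = 79.23°  ·
  (0,5): δ = 126.25°  ·
  (1,2): δ = 112.09°  ·
  (1,3): δ = 69.95°  ·
  (1,4): δ = 19.07°  ✓
  (1,5): δ = 27.95°  ✓
  (2,3): δ = 137.85°  ·
  (2,4): δ = 86.97°  ·
  (2,5): δ = 39.95°  ·
  (3,4): δ = 129.12°  ·
  (3,5): δ = 82.10°  ·
  (4,5): δ = 132.98°  ·
antipodal pairs: 4

count = 4; pairs: (0,2), (0,3), (1,4), (1,5)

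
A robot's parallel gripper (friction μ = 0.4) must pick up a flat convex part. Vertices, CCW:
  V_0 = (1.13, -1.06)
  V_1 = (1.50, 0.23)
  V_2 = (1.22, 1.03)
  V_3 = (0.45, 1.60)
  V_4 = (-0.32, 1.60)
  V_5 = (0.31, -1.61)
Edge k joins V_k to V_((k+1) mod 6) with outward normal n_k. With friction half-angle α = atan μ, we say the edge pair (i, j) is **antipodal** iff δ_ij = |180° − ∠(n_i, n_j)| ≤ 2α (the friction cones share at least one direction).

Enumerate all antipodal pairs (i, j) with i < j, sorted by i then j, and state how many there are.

α = atan 0.4 = 21.80°;  2α = 43.60°
n_0 = (+0.9612, -0.2757)
n_1 = (+0.9439, +0.3304)
n_2 = (+0.5950, +0.8037)
n_3 = (+0.0000, +1.0000)
n_4 = (-0.9813, -0.1926)
n_5 = (+0.5570, -0.8305)
  (0,1): δ = 144.71°  ·
  (0,2): δ = 110.51°  ·
  (0,3): δ = 74.00°  ·
  (0,4): δ = 27.11°  ✓
  (0,5): δ = 139.86°  ·
  (1,2): δ = 145.80°  ·
  (1,3): δ = 109.29°  ·
  (1,4): δ = 8.19°  ✓
  (1,5): δ = 104.56°  ·
  (2,3): δ = 143.49°  ·
  (2,4): δ = 42.39°  ✓
  (2,5): δ = 70.36°  ·
  (3,4): δ = 78.90°  ·
  (3,5): δ = 33.85°  ✓
  (4,5): δ = 67.25°  ·
antipodal pairs: 4

count = 4; pairs: (0,4), (1,4), (2,4), (3,5)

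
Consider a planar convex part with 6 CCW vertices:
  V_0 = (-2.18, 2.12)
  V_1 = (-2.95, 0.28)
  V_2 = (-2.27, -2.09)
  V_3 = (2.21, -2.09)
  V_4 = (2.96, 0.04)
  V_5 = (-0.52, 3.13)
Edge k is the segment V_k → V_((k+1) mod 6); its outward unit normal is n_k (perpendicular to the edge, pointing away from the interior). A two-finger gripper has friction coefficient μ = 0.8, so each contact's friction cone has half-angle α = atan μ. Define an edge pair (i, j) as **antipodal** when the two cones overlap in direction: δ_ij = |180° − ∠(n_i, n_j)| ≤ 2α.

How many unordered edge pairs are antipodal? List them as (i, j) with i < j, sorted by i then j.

α = atan 0.8 = 38.66°;  2α = 77.32°
n_0 = (-0.9225, +0.3860)
n_1 = (-0.9612, -0.2758)
n_2 = (+0.0000, -1.0000)
n_3 = (+0.9432, -0.3321)
n_4 = (+0.6640, +0.7478)
n_5 = (-0.5198, +0.8543)
  (0,1): δ = 141.28°  ·
  (0,2): δ = 67.29°  ✓
  (0,3): δ = 3.31°  ✓
  (0,4): δ = 71.11°  ✓
  (0,5): δ = 144.03°  ·
  (1,2): δ = 106.01°  ·
  (1,3): δ = 35.41°  ✓
  (1,4): δ = 32.39°  ✓
  (1,5): δ = 105.31°  ·
  (2,3): δ = 109.40°  ·
  (2,4): δ = 41.60°  ✓
  (2,5): δ = 31.32°  ✓
  (3,4): δ = 112.21°  ·
  (3,5): δ = 39.28°  ✓
  (4,5): δ = 107.08°  ·
antipodal pairs: 8

count = 8; pairs: (0,2), (0,3), (0,4), (1,3), (1,4), (2,4), (2,5), (3,5)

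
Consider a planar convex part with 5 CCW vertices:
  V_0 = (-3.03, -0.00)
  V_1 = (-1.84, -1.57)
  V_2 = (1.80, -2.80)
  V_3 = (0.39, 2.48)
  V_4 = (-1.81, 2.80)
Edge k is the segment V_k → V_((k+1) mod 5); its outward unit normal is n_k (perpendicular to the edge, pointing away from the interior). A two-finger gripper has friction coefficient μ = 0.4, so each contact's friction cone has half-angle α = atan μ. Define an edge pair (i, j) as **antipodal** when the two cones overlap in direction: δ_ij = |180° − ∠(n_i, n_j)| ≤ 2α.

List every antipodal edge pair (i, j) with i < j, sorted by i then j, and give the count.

count = 3; pairs: (0,2), (1,3), (2,4)

α = atan 0.4 = 21.80°;  2α = 43.60°
n_0 = (-0.7969, -0.6041)
n_1 = (-0.3201, -0.9474)
n_2 = (+0.9661, +0.2580)
n_3 = (+0.1439, +0.9896)
n_4 = (-0.9168, +0.3994)
  (0,1): δ = 145.83°  ·
  (0,2): δ = 22.21°  ✓
  (0,3): δ = 44.56°  ·
  (0,4): δ = 119.30°  ·
  (1,2): δ = 56.38°  ·
  (1,3): δ = 10.39°  ✓
  (1,4): δ = 85.13°  ·
  (2,3): δ = 113.23°  ·
  (2,4): δ = 38.50°  ✓
  (3,4): δ = 105.27°  ·
antipodal pairs: 3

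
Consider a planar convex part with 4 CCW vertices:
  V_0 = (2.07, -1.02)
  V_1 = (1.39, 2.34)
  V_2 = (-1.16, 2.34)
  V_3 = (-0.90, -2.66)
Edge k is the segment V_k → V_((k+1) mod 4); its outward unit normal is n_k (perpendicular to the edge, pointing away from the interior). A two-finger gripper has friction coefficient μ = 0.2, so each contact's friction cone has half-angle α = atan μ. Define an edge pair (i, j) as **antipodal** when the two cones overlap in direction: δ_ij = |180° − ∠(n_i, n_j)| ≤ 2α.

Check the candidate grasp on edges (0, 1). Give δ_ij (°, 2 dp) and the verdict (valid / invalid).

δ = 101.44°, invalid

α = atan 0.2 = 11.31°;  2α = 22.62°
edge 0: e_0 = (-0.68, +3.36);  n_0 = (+0.9801, +0.1984)
edge 1: e_1 = (-2.55, +0.00);  n_1 = (+0.0000, +1.0000)
∠(n_0, n_1) = 78.56°
δ = |180° − 78.56°| = 101.44°
101.44° > 2α = 22.62°  →  invalid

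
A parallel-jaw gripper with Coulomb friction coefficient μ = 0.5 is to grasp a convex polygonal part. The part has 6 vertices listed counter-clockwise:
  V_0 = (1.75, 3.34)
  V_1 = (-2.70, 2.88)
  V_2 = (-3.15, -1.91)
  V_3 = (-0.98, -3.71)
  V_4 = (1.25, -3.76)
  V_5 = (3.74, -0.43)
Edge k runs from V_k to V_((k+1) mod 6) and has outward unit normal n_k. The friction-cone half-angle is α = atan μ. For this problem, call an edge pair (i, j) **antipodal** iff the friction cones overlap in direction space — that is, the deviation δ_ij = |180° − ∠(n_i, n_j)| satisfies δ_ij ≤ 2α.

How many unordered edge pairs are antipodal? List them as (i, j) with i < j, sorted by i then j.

α = atan 0.5 = 26.57°;  2α = 53.13°
n_0 = (-0.1028, +0.9947)
n_1 = (-0.9956, +0.0935)
n_2 = (-0.6384, -0.7697)
n_3 = (-0.0224, -0.9997)
n_4 = (+0.8009, -0.5988)
n_5 = (+0.8844, +0.4668)
  (0,1): δ = 101.27°  ·
  (0,2): δ = 45.58°  ✓
  (0,3): δ = 7.19°  ✓
  (0,4): δ = 47.31°  ✓
  (0,5): δ = 111.93°  ·
  (1,2): δ = 124.31°  ·
  (1,3): δ = 85.92°  ·
  (1,4): δ = 31.42°  ✓
  (1,5): δ = 33.19°  ✓
  (2,3): δ = 141.61°  ·
  (2,4): δ = 87.11°  ·
  (2,5): δ = 22.50°  ✓
  (3,4): δ = 125.50°  ·
  (3,5): δ = 60.89°  ·
  (4,5): δ = 115.39°  ·
antipodal pairs: 6

count = 6; pairs: (0,2), (0,3), (0,4), (1,4), (1,5), (2,5)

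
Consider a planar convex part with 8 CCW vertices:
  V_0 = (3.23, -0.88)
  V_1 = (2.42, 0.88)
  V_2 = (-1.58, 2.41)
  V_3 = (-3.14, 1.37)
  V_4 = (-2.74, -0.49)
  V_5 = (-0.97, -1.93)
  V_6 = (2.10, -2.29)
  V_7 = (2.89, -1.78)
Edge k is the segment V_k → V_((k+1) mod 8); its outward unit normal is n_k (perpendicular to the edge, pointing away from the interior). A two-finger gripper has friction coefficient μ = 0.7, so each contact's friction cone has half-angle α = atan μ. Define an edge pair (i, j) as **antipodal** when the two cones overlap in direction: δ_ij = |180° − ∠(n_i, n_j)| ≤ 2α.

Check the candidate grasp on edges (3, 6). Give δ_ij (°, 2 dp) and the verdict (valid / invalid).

δ = 69.29°, valid

α = atan 0.7 = 34.99°;  2α = 69.98°
edge 3: e_3 = (+0.40, -1.86);  n_3 = (-0.9776, -0.2102)
edge 6: e_6 = (+0.79, +0.51);  n_6 = (+0.5424, -0.8401)
∠(n_3, n_6) = 110.71°
δ = |180° − 110.71°| = 69.29°
69.29° ≤ 2α = 69.98°  →  valid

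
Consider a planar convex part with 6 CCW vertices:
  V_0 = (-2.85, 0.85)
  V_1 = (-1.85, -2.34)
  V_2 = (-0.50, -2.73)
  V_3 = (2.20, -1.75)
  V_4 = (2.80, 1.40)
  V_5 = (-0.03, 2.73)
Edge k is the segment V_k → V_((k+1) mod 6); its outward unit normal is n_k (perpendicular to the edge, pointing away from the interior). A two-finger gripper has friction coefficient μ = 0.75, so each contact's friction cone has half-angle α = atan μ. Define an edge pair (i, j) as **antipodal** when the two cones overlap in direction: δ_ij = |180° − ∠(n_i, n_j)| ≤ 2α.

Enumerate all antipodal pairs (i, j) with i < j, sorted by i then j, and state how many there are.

count = 7; pairs: (0,3), (0,4), (1,4), (1,5), (2,4), (2,5), (3,5)

α = atan 0.75 = 36.87°;  2α = 73.74°
n_0 = (-0.9542, -0.2991)
n_1 = (-0.2775, -0.9607)
n_2 = (+0.3412, -0.9400)
n_3 = (+0.9823, -0.1871)
n_4 = (+0.4253, +0.9050)
n_5 = (-0.5547, +0.8321)
  (0,1): δ = 123.52°  ·
  (0,2): δ = 87.46°  ·
  (0,3): δ = 28.19°  ✓
  (0,4): δ = 47.42°  ✓
  (0,5): δ = 106.28°  ·
  (1,2): δ = 143.94°  ·
  (1,3): δ = 84.67°  ·
  (1,4): δ = 9.06°  ✓
  (1,5): δ = 49.80°  ✓
  (2,3): δ = 120.73°  ·
  (2,4): δ = 45.12°  ✓
  (2,5): δ = 13.74°  ✓
  (3,4): δ = 104.39°  ·
  (3,5): δ = 45.53°  ✓
  (4,5): δ = 121.14°  ·
antipodal pairs: 7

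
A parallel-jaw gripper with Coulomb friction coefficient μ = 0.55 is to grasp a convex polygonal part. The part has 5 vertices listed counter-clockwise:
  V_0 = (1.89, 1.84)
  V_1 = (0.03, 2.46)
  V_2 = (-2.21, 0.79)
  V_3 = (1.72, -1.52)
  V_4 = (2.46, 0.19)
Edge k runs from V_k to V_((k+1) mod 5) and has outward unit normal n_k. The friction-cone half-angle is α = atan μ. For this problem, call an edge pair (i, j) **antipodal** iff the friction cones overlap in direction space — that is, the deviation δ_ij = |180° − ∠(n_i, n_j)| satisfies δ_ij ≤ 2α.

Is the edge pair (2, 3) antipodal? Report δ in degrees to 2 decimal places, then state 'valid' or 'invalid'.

δ = 82.95°, invalid

α = atan 0.55 = 28.81°;  2α = 57.62°
edge 2: e_2 = (+3.93, -2.31);  n_2 = (-0.5067, -0.8621)
edge 3: e_3 = (+0.74, +1.71);  n_3 = (+0.9178, -0.3972)
∠(n_2, n_3) = 97.05°
δ = |180° − 97.05°| = 82.95°
82.95° > 2α = 57.62°  →  invalid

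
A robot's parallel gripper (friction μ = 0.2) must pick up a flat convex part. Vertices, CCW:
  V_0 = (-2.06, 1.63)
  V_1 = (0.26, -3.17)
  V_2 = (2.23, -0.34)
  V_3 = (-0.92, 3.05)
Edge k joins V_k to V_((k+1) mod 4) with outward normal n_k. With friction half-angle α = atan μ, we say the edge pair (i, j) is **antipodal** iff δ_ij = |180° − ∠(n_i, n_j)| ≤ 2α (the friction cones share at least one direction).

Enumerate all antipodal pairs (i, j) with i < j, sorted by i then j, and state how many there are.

count = 2; pairs: (0,2), (1,3)

α = atan 0.2 = 11.31°;  2α = 22.62°
n_0 = (-0.9003, -0.4352)
n_1 = (+0.8207, -0.5713)
n_2 = (+0.7326, +0.6807)
n_3 = (-0.7798, +0.6260)
  (0,1): δ = 60.64°  ·
  (0,2): δ = 17.10°  ✓
  (0,3): δ = 115.45°  ·
  (1,2): δ = 102.26°  ·
  (1,3): δ = 3.92°  ✓
  (2,3): δ = 81.66°  ·
antipodal pairs: 2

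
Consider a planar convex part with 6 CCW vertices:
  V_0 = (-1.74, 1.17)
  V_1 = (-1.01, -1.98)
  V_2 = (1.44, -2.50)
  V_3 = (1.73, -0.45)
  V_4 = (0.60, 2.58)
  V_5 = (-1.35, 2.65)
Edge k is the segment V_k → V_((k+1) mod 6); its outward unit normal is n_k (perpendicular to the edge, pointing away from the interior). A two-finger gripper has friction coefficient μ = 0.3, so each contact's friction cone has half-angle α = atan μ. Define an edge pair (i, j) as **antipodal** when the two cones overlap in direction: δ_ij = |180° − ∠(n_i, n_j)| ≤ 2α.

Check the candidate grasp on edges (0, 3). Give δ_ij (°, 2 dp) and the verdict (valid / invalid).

δ = 7.40°, valid

α = atan 0.3 = 16.70°;  2α = 33.40°
edge 0: e_0 = (+0.73, -3.15);  n_0 = (-0.9742, -0.2258)
edge 3: e_3 = (-1.13, +3.03);  n_3 = (+0.9370, +0.3494)
∠(n_0, n_3) = 172.60°
δ = |180° − 172.60°| = 7.40°
7.40° ≤ 2α = 33.40°  →  valid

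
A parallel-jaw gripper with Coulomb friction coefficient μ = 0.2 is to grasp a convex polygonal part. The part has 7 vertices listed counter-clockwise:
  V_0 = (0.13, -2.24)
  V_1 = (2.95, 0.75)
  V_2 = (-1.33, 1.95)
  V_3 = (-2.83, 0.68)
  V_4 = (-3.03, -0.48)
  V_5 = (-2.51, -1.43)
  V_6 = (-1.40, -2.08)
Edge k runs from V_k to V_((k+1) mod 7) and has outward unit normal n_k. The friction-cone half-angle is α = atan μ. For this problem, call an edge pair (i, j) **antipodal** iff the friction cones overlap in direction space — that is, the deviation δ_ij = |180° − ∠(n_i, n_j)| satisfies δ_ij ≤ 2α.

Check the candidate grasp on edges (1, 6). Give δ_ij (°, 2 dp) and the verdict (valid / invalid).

δ = 9.69°, valid

α = atan 0.2 = 11.31°;  2α = 22.62°
edge 1: e_1 = (-4.28, +1.20);  n_1 = (+0.2700, +0.9629)
edge 6: e_6 = (+1.53, -0.16);  n_6 = (-0.1040, -0.9946)
∠(n_1, n_6) = 170.31°
δ = |180° − 170.31°| = 9.69°
9.69° ≤ 2α = 22.62°  →  valid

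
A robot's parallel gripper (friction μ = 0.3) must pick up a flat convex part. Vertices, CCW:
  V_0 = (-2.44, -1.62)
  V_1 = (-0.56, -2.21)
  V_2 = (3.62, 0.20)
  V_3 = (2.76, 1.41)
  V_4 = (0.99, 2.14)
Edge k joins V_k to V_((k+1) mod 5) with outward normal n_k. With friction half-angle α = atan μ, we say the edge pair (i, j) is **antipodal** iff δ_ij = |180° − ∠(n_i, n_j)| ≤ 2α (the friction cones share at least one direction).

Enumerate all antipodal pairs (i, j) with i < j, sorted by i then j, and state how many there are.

count = 2; pairs: (0,3), (1,4)

α = atan 0.3 = 16.70°;  2α = 33.40°
n_0 = (-0.2994, -0.9541)
n_1 = (+0.4995, -0.8663)
n_2 = (+0.8151, +0.5793)
n_3 = (+0.3813, +0.9245)
n_4 = (-0.7388, +0.6739)
  (0,1): δ = 132.61°  ·
  (0,2): δ = 37.17°  ·
  (0,3): δ = 4.99°  ✓
  (0,4): δ = 65.05°  ·
  (1,2): δ = 84.56°  ·
  (1,3): δ = 52.38°  ·
  (1,4): δ = 17.66°  ✓
  (2,3): δ = 147.82°  ·
  (2,4): δ = 77.78°  ·
  (3,4): δ = 109.96°  ·
antipodal pairs: 2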